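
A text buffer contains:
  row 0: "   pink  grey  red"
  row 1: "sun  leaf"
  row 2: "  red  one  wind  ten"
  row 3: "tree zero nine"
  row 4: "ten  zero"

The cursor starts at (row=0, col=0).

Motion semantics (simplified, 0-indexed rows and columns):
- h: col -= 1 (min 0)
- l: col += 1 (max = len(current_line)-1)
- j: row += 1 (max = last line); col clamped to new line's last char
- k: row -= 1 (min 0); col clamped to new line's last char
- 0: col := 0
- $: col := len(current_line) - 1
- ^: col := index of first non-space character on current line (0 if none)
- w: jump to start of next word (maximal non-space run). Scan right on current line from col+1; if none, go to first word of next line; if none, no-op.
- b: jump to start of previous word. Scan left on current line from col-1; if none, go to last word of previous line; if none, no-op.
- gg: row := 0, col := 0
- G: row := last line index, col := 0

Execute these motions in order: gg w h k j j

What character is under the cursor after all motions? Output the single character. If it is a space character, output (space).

Answer: r

Derivation:
After 1 (gg): row=0 col=0 char='_'
After 2 (w): row=0 col=3 char='p'
After 3 (h): row=0 col=2 char='_'
After 4 (k): row=0 col=2 char='_'
After 5 (j): row=1 col=2 char='n'
After 6 (j): row=2 col=2 char='r'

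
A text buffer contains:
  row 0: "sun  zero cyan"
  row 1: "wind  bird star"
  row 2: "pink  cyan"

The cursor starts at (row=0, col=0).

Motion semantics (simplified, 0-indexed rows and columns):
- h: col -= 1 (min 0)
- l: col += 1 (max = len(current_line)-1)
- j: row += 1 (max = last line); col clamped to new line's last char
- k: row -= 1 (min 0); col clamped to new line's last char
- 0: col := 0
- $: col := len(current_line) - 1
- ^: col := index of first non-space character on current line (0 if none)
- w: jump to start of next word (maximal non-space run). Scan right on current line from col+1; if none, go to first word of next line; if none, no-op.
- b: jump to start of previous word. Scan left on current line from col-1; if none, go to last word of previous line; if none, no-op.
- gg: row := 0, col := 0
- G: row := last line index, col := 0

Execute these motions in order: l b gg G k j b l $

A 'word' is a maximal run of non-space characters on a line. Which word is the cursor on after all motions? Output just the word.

Answer: star

Derivation:
After 1 (l): row=0 col=1 char='u'
After 2 (b): row=0 col=0 char='s'
After 3 (gg): row=0 col=0 char='s'
After 4 (G): row=2 col=0 char='p'
After 5 (k): row=1 col=0 char='w'
After 6 (j): row=2 col=0 char='p'
After 7 (b): row=1 col=11 char='s'
After 8 (l): row=1 col=12 char='t'
After 9 ($): row=1 col=14 char='r'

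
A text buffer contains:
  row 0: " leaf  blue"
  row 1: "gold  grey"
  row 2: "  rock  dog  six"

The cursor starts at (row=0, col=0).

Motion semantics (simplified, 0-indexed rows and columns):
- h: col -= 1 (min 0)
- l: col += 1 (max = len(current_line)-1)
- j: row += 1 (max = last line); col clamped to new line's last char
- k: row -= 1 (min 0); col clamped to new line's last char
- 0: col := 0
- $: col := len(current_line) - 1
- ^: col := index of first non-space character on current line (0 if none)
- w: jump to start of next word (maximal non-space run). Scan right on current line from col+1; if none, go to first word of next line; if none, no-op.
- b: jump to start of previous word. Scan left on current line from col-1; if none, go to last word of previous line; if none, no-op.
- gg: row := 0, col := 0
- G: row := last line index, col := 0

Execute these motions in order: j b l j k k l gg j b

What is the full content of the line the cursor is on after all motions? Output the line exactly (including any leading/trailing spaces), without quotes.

After 1 (j): row=1 col=0 char='g'
After 2 (b): row=0 col=7 char='b'
After 3 (l): row=0 col=8 char='l'
After 4 (j): row=1 col=8 char='e'
After 5 (k): row=0 col=8 char='l'
After 6 (k): row=0 col=8 char='l'
After 7 (l): row=0 col=9 char='u'
After 8 (gg): row=0 col=0 char='_'
After 9 (j): row=1 col=0 char='g'
After 10 (b): row=0 col=7 char='b'

Answer:  leaf  blue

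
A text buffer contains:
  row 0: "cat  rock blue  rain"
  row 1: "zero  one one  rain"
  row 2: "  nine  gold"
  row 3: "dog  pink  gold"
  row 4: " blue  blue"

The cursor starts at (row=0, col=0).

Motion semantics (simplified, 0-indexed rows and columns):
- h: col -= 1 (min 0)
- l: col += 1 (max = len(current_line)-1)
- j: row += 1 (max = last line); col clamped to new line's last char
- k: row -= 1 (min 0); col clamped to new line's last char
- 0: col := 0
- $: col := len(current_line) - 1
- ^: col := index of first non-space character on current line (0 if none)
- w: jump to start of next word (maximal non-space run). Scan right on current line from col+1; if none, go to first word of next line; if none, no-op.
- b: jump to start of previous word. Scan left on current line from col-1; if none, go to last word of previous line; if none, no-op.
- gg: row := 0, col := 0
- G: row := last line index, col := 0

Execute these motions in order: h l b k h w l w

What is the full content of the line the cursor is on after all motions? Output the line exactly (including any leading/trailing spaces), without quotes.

After 1 (h): row=0 col=0 char='c'
After 2 (l): row=0 col=1 char='a'
After 3 (b): row=0 col=0 char='c'
After 4 (k): row=0 col=0 char='c'
After 5 (h): row=0 col=0 char='c'
After 6 (w): row=0 col=5 char='r'
After 7 (l): row=0 col=6 char='o'
After 8 (w): row=0 col=10 char='b'

Answer: cat  rock blue  rain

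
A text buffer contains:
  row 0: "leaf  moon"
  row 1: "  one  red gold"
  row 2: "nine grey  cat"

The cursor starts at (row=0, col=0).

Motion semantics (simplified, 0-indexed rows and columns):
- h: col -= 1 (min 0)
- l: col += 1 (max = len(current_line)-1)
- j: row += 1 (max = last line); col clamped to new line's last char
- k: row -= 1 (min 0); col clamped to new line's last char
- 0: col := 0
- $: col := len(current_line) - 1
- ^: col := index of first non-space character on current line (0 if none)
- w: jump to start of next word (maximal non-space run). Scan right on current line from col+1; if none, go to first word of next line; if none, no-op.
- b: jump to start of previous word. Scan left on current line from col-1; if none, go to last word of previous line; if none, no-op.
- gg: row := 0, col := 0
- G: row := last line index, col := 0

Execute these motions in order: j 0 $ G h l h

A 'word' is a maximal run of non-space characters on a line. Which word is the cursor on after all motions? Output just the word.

After 1 (j): row=1 col=0 char='_'
After 2 (0): row=1 col=0 char='_'
After 3 ($): row=1 col=14 char='d'
After 4 (G): row=2 col=0 char='n'
After 5 (h): row=2 col=0 char='n'
After 6 (l): row=2 col=1 char='i'
After 7 (h): row=2 col=0 char='n'

Answer: nine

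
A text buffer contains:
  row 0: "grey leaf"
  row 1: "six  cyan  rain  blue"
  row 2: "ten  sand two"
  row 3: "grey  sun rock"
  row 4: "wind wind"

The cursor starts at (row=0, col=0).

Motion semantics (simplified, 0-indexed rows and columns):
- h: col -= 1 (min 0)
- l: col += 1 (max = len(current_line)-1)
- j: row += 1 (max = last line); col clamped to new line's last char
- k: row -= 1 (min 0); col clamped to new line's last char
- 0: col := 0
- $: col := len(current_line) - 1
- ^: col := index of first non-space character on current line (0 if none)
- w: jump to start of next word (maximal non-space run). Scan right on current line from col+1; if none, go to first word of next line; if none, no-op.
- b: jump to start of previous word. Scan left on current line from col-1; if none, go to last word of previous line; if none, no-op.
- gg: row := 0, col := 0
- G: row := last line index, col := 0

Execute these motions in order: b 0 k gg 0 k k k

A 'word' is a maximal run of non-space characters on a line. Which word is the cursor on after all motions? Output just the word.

Answer: grey

Derivation:
After 1 (b): row=0 col=0 char='g'
After 2 (0): row=0 col=0 char='g'
After 3 (k): row=0 col=0 char='g'
After 4 (gg): row=0 col=0 char='g'
After 5 (0): row=0 col=0 char='g'
After 6 (k): row=0 col=0 char='g'
After 7 (k): row=0 col=0 char='g'
After 8 (k): row=0 col=0 char='g'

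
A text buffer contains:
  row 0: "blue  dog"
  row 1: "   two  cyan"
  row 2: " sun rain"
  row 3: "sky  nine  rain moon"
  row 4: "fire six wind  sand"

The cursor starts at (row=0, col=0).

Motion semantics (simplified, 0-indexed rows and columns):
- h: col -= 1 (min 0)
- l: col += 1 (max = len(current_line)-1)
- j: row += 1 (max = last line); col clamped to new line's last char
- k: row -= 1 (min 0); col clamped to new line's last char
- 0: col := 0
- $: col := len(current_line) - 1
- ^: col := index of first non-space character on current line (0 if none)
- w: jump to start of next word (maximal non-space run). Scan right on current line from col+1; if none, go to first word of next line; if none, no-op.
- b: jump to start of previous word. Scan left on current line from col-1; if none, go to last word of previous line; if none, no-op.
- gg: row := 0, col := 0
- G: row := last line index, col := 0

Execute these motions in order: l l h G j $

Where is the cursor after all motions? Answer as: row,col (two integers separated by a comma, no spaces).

Answer: 4,18

Derivation:
After 1 (l): row=0 col=1 char='l'
After 2 (l): row=0 col=2 char='u'
After 3 (h): row=0 col=1 char='l'
After 4 (G): row=4 col=0 char='f'
After 5 (j): row=4 col=0 char='f'
After 6 ($): row=4 col=18 char='d'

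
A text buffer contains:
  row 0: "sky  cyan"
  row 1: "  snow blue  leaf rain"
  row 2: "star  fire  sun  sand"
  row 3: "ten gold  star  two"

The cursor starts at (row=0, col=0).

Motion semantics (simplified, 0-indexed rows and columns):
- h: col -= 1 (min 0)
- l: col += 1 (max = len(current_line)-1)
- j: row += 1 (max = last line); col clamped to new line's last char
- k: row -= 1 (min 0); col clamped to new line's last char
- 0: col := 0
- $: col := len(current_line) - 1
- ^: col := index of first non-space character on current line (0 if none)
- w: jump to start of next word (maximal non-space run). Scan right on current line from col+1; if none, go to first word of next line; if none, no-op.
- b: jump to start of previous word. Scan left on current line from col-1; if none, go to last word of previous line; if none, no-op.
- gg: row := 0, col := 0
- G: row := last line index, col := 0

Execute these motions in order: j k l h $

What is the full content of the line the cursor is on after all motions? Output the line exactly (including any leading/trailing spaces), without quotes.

Answer: sky  cyan

Derivation:
After 1 (j): row=1 col=0 char='_'
After 2 (k): row=0 col=0 char='s'
After 3 (l): row=0 col=1 char='k'
After 4 (h): row=0 col=0 char='s'
After 5 ($): row=0 col=8 char='n'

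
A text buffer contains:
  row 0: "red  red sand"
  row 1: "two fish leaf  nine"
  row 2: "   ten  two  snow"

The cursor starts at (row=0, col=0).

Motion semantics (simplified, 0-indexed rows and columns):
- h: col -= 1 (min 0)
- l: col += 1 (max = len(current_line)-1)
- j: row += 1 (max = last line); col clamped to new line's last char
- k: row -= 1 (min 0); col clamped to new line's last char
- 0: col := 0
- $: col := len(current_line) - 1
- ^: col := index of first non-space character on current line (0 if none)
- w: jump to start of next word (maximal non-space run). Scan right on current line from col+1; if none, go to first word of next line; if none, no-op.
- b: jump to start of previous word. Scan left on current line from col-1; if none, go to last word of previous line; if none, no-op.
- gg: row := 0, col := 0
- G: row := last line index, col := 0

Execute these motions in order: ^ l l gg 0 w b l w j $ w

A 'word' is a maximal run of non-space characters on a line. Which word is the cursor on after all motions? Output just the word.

Answer: ten

Derivation:
After 1 (^): row=0 col=0 char='r'
After 2 (l): row=0 col=1 char='e'
After 3 (l): row=0 col=2 char='d'
After 4 (gg): row=0 col=0 char='r'
After 5 (0): row=0 col=0 char='r'
After 6 (w): row=0 col=5 char='r'
After 7 (b): row=0 col=0 char='r'
After 8 (l): row=0 col=1 char='e'
After 9 (w): row=0 col=5 char='r'
After 10 (j): row=1 col=5 char='i'
After 11 ($): row=1 col=18 char='e'
After 12 (w): row=2 col=3 char='t'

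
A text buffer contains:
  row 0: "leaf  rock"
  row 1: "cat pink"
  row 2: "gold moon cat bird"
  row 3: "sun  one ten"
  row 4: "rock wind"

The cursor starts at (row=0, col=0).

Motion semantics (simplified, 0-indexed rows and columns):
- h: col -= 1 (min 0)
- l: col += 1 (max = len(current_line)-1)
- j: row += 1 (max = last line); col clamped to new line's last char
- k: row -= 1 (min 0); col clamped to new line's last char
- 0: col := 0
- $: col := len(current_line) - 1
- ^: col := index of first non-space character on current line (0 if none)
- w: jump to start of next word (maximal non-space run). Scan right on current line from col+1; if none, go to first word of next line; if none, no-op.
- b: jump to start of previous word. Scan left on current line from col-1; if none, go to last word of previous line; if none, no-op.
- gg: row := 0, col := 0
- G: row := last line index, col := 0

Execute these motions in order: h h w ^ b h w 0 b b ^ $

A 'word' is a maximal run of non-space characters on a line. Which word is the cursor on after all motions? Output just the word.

After 1 (h): row=0 col=0 char='l'
After 2 (h): row=0 col=0 char='l'
After 3 (w): row=0 col=6 char='r'
After 4 (^): row=0 col=0 char='l'
After 5 (b): row=0 col=0 char='l'
After 6 (h): row=0 col=0 char='l'
After 7 (w): row=0 col=6 char='r'
After 8 (0): row=0 col=0 char='l'
After 9 (b): row=0 col=0 char='l'
After 10 (b): row=0 col=0 char='l'
After 11 (^): row=0 col=0 char='l'
After 12 ($): row=0 col=9 char='k'

Answer: rock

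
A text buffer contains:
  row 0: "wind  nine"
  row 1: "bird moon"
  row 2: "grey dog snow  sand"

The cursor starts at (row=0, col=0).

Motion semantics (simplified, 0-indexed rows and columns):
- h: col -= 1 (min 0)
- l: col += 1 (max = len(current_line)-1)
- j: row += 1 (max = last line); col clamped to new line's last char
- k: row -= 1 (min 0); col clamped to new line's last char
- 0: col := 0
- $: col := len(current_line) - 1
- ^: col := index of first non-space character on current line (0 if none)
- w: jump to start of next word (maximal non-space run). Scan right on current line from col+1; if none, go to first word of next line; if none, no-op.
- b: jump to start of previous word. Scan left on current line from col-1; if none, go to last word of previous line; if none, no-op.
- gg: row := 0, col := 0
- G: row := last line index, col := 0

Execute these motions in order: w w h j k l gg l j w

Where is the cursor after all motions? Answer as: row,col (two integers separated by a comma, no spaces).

After 1 (w): row=0 col=6 char='n'
After 2 (w): row=1 col=0 char='b'
After 3 (h): row=1 col=0 char='b'
After 4 (j): row=2 col=0 char='g'
After 5 (k): row=1 col=0 char='b'
After 6 (l): row=1 col=1 char='i'
After 7 (gg): row=0 col=0 char='w'
After 8 (l): row=0 col=1 char='i'
After 9 (j): row=1 col=1 char='i'
After 10 (w): row=1 col=5 char='m'

Answer: 1,5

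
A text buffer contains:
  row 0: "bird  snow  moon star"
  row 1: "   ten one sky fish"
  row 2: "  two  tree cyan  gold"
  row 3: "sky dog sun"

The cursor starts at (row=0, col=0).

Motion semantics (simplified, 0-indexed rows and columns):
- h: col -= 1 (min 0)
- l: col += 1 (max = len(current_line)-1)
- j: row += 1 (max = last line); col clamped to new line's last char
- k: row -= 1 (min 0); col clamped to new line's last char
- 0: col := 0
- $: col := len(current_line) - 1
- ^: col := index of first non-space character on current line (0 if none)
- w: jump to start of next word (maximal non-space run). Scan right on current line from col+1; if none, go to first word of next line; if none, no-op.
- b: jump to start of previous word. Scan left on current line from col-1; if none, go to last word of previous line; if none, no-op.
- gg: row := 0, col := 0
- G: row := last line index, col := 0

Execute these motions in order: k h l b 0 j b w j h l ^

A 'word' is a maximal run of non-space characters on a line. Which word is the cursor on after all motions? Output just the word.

After 1 (k): row=0 col=0 char='b'
After 2 (h): row=0 col=0 char='b'
After 3 (l): row=0 col=1 char='i'
After 4 (b): row=0 col=0 char='b'
After 5 (0): row=0 col=0 char='b'
After 6 (j): row=1 col=0 char='_'
After 7 (b): row=0 col=17 char='s'
After 8 (w): row=1 col=3 char='t'
After 9 (j): row=2 col=3 char='w'
After 10 (h): row=2 col=2 char='t'
After 11 (l): row=2 col=3 char='w'
After 12 (^): row=2 col=2 char='t'

Answer: two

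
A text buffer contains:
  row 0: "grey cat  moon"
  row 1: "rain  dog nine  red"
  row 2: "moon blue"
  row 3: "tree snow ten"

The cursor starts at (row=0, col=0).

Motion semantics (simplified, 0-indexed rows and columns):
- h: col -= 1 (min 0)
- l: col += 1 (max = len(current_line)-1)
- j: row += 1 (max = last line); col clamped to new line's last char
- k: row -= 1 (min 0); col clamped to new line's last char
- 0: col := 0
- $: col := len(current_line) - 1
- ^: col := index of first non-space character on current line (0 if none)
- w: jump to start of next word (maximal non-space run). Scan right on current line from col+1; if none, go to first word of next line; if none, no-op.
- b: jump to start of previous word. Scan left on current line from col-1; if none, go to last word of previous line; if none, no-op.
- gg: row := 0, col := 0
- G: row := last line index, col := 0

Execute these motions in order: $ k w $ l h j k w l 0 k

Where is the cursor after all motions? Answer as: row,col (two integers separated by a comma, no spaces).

After 1 ($): row=0 col=13 char='n'
After 2 (k): row=0 col=13 char='n'
After 3 (w): row=1 col=0 char='r'
After 4 ($): row=1 col=18 char='d'
After 5 (l): row=1 col=18 char='d'
After 6 (h): row=1 col=17 char='e'
After 7 (j): row=2 col=8 char='e'
After 8 (k): row=1 col=8 char='g'
After 9 (w): row=1 col=10 char='n'
After 10 (l): row=1 col=11 char='i'
After 11 (0): row=1 col=0 char='r'
After 12 (k): row=0 col=0 char='g'

Answer: 0,0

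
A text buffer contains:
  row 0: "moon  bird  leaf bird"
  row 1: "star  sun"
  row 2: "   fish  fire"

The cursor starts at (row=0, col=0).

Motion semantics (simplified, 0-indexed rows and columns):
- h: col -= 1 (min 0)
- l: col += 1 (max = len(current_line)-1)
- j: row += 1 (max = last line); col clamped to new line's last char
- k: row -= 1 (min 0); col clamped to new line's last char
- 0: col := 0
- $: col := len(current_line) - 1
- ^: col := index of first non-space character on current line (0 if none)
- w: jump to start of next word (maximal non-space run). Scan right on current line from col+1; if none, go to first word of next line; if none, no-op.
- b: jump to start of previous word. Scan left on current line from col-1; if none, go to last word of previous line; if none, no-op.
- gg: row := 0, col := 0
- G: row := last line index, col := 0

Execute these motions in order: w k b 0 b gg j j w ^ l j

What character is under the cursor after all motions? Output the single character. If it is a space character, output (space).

After 1 (w): row=0 col=6 char='b'
After 2 (k): row=0 col=6 char='b'
After 3 (b): row=0 col=0 char='m'
After 4 (0): row=0 col=0 char='m'
After 5 (b): row=0 col=0 char='m'
After 6 (gg): row=0 col=0 char='m'
After 7 (j): row=1 col=0 char='s'
After 8 (j): row=2 col=0 char='_'
After 9 (w): row=2 col=3 char='f'
After 10 (^): row=2 col=3 char='f'
After 11 (l): row=2 col=4 char='i'
After 12 (j): row=2 col=4 char='i'

Answer: i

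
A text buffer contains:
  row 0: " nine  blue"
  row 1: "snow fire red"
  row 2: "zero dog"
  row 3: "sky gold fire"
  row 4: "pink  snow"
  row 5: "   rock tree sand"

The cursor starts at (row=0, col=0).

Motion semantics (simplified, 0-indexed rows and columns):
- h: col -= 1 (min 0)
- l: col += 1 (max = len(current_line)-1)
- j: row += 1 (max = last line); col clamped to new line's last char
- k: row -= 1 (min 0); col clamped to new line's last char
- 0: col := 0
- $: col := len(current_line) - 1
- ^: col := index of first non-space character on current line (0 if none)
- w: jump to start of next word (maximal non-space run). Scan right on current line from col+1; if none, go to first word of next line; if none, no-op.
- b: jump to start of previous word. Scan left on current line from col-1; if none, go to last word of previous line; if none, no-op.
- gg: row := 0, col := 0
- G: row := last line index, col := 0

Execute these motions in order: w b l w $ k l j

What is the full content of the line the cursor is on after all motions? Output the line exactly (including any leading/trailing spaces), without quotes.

Answer: snow fire red

Derivation:
After 1 (w): row=0 col=1 char='n'
After 2 (b): row=0 col=1 char='n'
After 3 (l): row=0 col=2 char='i'
After 4 (w): row=0 col=7 char='b'
After 5 ($): row=0 col=10 char='e'
After 6 (k): row=0 col=10 char='e'
After 7 (l): row=0 col=10 char='e'
After 8 (j): row=1 col=10 char='r'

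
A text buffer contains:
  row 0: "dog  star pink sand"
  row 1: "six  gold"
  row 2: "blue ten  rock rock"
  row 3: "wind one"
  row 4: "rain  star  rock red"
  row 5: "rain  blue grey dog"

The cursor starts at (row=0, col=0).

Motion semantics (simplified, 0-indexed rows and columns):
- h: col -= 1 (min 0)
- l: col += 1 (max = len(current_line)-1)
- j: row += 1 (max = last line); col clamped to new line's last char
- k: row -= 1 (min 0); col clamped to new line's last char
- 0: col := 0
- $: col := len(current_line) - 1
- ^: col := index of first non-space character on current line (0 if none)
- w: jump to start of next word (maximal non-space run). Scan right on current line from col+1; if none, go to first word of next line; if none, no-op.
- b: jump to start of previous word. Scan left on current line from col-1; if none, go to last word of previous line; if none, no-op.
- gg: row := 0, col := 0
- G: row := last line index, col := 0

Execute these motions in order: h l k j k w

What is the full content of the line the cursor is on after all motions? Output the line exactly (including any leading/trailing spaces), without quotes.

After 1 (h): row=0 col=0 char='d'
After 2 (l): row=0 col=1 char='o'
After 3 (k): row=0 col=1 char='o'
After 4 (j): row=1 col=1 char='i'
After 5 (k): row=0 col=1 char='o'
After 6 (w): row=0 col=5 char='s'

Answer: dog  star pink sand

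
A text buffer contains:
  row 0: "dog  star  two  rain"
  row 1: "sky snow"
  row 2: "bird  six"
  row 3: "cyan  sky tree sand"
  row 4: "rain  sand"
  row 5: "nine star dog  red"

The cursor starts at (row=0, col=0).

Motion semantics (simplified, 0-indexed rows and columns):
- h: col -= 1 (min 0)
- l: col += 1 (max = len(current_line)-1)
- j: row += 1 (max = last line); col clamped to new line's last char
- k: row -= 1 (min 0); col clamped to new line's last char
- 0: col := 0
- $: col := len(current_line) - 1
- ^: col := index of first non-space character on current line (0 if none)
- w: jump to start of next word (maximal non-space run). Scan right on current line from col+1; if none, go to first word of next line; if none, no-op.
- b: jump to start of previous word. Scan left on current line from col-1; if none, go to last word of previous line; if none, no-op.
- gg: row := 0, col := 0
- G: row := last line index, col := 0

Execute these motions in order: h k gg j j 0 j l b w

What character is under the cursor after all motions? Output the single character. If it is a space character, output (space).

After 1 (h): row=0 col=0 char='d'
After 2 (k): row=0 col=0 char='d'
After 3 (gg): row=0 col=0 char='d'
After 4 (j): row=1 col=0 char='s'
After 5 (j): row=2 col=0 char='b'
After 6 (0): row=2 col=0 char='b'
After 7 (j): row=3 col=0 char='c'
After 8 (l): row=3 col=1 char='y'
After 9 (b): row=3 col=0 char='c'
After 10 (w): row=3 col=6 char='s'

Answer: s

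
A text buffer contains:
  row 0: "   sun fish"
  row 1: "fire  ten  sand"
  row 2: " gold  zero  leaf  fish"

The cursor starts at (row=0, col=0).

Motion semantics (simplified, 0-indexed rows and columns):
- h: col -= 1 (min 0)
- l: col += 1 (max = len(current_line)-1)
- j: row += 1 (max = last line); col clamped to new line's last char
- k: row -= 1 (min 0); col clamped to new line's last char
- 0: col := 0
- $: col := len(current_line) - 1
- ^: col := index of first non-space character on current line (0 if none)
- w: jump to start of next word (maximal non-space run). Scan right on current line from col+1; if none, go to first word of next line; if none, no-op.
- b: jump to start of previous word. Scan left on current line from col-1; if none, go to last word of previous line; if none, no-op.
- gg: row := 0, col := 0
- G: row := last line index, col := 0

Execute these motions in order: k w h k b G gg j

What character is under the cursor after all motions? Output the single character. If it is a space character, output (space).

After 1 (k): row=0 col=0 char='_'
After 2 (w): row=0 col=3 char='s'
After 3 (h): row=0 col=2 char='_'
After 4 (k): row=0 col=2 char='_'
After 5 (b): row=0 col=2 char='_'
After 6 (G): row=2 col=0 char='_'
After 7 (gg): row=0 col=0 char='_'
After 8 (j): row=1 col=0 char='f'

Answer: f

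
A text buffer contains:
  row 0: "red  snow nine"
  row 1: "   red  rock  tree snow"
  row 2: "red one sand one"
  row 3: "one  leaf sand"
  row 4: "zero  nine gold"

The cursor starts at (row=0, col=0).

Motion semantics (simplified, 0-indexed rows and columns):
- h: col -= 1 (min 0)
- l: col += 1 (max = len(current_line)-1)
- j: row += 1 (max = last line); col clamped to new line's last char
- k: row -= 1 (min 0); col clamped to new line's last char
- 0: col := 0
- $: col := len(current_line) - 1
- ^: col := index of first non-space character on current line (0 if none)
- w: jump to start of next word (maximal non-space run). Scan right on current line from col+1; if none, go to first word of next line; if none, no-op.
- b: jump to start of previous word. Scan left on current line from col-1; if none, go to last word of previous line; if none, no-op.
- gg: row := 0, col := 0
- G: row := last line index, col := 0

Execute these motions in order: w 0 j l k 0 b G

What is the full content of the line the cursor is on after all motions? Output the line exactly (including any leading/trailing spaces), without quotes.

Answer: zero  nine gold

Derivation:
After 1 (w): row=0 col=5 char='s'
After 2 (0): row=0 col=0 char='r'
After 3 (j): row=1 col=0 char='_'
After 4 (l): row=1 col=1 char='_'
After 5 (k): row=0 col=1 char='e'
After 6 (0): row=0 col=0 char='r'
After 7 (b): row=0 col=0 char='r'
After 8 (G): row=4 col=0 char='z'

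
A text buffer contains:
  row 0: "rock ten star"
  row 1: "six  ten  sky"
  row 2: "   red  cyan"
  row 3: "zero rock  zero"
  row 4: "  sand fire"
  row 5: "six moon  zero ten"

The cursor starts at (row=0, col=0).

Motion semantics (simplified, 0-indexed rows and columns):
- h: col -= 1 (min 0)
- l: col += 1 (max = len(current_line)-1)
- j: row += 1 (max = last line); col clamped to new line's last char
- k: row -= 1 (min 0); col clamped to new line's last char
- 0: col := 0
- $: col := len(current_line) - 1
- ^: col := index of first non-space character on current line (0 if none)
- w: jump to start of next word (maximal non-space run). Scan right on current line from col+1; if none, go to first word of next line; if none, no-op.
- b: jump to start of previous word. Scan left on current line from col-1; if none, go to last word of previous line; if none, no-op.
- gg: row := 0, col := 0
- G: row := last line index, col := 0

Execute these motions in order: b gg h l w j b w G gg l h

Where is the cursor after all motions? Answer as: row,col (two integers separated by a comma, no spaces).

After 1 (b): row=0 col=0 char='r'
After 2 (gg): row=0 col=0 char='r'
After 3 (h): row=0 col=0 char='r'
After 4 (l): row=0 col=1 char='o'
After 5 (w): row=0 col=5 char='t'
After 6 (j): row=1 col=5 char='t'
After 7 (b): row=1 col=0 char='s'
After 8 (w): row=1 col=5 char='t'
After 9 (G): row=5 col=0 char='s'
After 10 (gg): row=0 col=0 char='r'
After 11 (l): row=0 col=1 char='o'
After 12 (h): row=0 col=0 char='r'

Answer: 0,0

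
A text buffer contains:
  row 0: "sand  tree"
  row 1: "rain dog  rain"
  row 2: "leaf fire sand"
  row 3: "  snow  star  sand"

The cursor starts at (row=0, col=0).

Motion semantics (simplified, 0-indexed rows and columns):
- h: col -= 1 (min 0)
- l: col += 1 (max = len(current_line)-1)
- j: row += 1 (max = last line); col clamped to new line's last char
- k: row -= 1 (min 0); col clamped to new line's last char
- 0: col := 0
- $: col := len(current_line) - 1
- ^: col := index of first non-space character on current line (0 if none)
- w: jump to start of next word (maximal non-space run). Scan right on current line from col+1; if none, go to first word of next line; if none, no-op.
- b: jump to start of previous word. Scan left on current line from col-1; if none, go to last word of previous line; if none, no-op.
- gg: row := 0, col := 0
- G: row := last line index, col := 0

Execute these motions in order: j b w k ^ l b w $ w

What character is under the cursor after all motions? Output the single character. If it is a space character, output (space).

After 1 (j): row=1 col=0 char='r'
After 2 (b): row=0 col=6 char='t'
After 3 (w): row=1 col=0 char='r'
After 4 (k): row=0 col=0 char='s'
After 5 (^): row=0 col=0 char='s'
After 6 (l): row=0 col=1 char='a'
After 7 (b): row=0 col=0 char='s'
After 8 (w): row=0 col=6 char='t'
After 9 ($): row=0 col=9 char='e'
After 10 (w): row=1 col=0 char='r'

Answer: r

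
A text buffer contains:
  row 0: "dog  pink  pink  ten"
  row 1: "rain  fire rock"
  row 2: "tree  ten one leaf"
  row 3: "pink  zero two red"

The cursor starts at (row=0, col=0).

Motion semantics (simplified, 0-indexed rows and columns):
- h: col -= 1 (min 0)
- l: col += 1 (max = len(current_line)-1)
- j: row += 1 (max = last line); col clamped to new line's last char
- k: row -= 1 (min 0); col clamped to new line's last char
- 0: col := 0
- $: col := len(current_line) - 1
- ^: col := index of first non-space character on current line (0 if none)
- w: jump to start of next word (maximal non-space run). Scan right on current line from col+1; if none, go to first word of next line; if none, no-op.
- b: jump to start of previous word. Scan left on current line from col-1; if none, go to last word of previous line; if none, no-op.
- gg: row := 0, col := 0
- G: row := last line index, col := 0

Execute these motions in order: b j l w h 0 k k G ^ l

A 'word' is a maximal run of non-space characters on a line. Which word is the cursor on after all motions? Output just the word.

After 1 (b): row=0 col=0 char='d'
After 2 (j): row=1 col=0 char='r'
After 3 (l): row=1 col=1 char='a'
After 4 (w): row=1 col=6 char='f'
After 5 (h): row=1 col=5 char='_'
After 6 (0): row=1 col=0 char='r'
After 7 (k): row=0 col=0 char='d'
After 8 (k): row=0 col=0 char='d'
After 9 (G): row=3 col=0 char='p'
After 10 (^): row=3 col=0 char='p'
After 11 (l): row=3 col=1 char='i'

Answer: pink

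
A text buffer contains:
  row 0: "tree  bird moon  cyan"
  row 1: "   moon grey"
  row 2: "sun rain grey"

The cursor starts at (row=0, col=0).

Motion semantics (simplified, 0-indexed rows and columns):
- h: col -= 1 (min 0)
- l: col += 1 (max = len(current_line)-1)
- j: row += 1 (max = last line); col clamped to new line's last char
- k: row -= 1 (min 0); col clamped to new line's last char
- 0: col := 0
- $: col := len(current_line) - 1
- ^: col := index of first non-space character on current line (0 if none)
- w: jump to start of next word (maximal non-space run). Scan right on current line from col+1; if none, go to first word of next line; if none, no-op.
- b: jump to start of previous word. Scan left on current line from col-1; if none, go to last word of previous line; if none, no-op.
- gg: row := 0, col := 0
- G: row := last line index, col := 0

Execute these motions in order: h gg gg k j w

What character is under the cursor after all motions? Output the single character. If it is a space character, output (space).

After 1 (h): row=0 col=0 char='t'
After 2 (gg): row=0 col=0 char='t'
After 3 (gg): row=0 col=0 char='t'
After 4 (k): row=0 col=0 char='t'
After 5 (j): row=1 col=0 char='_'
After 6 (w): row=1 col=3 char='m'

Answer: m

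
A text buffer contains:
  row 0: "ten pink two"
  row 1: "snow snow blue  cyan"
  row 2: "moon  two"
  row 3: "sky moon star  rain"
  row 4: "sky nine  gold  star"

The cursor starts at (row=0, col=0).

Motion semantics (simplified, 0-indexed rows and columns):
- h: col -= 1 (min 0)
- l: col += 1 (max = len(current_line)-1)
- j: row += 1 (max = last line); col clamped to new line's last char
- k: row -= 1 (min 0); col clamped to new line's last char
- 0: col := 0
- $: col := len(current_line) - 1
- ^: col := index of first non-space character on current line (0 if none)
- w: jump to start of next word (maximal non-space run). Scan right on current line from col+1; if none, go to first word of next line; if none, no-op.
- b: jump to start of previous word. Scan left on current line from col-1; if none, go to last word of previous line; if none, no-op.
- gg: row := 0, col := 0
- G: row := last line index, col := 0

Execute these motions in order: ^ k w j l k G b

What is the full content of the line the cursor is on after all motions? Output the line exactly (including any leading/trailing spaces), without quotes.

Answer: sky moon star  rain

Derivation:
After 1 (^): row=0 col=0 char='t'
After 2 (k): row=0 col=0 char='t'
After 3 (w): row=0 col=4 char='p'
After 4 (j): row=1 col=4 char='_'
After 5 (l): row=1 col=5 char='s'
After 6 (k): row=0 col=5 char='i'
After 7 (G): row=4 col=0 char='s'
After 8 (b): row=3 col=15 char='r'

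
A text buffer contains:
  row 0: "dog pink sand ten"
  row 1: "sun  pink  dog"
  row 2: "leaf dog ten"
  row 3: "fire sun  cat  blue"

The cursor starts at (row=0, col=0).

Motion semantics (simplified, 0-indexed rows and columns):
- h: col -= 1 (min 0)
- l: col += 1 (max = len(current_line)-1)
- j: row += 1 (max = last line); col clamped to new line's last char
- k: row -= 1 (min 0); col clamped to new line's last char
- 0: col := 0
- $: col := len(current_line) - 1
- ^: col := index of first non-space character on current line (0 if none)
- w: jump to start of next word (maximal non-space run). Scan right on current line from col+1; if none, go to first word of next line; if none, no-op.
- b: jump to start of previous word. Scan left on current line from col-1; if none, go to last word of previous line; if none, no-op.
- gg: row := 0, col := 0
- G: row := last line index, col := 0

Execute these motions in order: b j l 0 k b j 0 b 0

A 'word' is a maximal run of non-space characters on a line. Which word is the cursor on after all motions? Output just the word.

Answer: dog

Derivation:
After 1 (b): row=0 col=0 char='d'
After 2 (j): row=1 col=0 char='s'
After 3 (l): row=1 col=1 char='u'
After 4 (0): row=1 col=0 char='s'
After 5 (k): row=0 col=0 char='d'
After 6 (b): row=0 col=0 char='d'
After 7 (j): row=1 col=0 char='s'
After 8 (0): row=1 col=0 char='s'
After 9 (b): row=0 col=14 char='t'
After 10 (0): row=0 col=0 char='d'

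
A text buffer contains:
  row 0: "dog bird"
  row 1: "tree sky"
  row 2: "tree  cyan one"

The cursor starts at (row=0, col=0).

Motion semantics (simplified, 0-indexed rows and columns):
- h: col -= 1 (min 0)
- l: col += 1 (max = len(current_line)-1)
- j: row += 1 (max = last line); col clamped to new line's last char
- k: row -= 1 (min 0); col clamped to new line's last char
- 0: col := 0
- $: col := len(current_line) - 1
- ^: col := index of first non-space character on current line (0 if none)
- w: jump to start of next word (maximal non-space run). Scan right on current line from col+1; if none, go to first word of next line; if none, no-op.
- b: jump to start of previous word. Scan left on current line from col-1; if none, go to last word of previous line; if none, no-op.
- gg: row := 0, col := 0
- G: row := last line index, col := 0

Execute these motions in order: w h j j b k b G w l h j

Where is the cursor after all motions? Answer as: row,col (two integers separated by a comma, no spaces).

Answer: 2,6

Derivation:
After 1 (w): row=0 col=4 char='b'
After 2 (h): row=0 col=3 char='_'
After 3 (j): row=1 col=3 char='e'
After 4 (j): row=2 col=3 char='e'
After 5 (b): row=2 col=0 char='t'
After 6 (k): row=1 col=0 char='t'
After 7 (b): row=0 col=4 char='b'
After 8 (G): row=2 col=0 char='t'
After 9 (w): row=2 col=6 char='c'
After 10 (l): row=2 col=7 char='y'
After 11 (h): row=2 col=6 char='c'
After 12 (j): row=2 col=6 char='c'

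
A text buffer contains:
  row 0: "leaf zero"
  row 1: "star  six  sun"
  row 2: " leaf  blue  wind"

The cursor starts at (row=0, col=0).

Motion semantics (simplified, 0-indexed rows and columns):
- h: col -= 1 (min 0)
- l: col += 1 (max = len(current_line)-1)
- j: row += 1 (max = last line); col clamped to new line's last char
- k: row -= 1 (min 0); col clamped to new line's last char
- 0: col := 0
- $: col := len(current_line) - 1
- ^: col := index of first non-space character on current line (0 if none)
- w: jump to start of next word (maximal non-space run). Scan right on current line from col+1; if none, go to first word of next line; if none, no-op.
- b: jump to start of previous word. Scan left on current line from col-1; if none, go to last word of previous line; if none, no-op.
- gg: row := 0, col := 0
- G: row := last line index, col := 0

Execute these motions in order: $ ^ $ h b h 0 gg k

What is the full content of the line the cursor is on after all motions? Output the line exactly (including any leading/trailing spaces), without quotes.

After 1 ($): row=0 col=8 char='o'
After 2 (^): row=0 col=0 char='l'
After 3 ($): row=0 col=8 char='o'
After 4 (h): row=0 col=7 char='r'
After 5 (b): row=0 col=5 char='z'
After 6 (h): row=0 col=4 char='_'
After 7 (0): row=0 col=0 char='l'
After 8 (gg): row=0 col=0 char='l'
After 9 (k): row=0 col=0 char='l'

Answer: leaf zero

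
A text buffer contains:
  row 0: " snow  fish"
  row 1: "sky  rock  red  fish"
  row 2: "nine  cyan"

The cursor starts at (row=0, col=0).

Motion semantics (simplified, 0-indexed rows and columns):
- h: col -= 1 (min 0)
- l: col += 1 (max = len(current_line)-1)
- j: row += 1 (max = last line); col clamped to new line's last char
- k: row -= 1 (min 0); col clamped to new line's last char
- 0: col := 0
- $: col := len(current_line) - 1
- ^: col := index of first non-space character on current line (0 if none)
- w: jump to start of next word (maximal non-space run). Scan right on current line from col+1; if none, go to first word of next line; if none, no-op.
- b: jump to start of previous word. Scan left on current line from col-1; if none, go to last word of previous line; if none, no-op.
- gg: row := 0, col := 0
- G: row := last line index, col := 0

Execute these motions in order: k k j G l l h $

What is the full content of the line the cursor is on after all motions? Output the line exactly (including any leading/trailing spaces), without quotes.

Answer: nine  cyan

Derivation:
After 1 (k): row=0 col=0 char='_'
After 2 (k): row=0 col=0 char='_'
After 3 (j): row=1 col=0 char='s'
After 4 (G): row=2 col=0 char='n'
After 5 (l): row=2 col=1 char='i'
After 6 (l): row=2 col=2 char='n'
After 7 (h): row=2 col=1 char='i'
After 8 ($): row=2 col=9 char='n'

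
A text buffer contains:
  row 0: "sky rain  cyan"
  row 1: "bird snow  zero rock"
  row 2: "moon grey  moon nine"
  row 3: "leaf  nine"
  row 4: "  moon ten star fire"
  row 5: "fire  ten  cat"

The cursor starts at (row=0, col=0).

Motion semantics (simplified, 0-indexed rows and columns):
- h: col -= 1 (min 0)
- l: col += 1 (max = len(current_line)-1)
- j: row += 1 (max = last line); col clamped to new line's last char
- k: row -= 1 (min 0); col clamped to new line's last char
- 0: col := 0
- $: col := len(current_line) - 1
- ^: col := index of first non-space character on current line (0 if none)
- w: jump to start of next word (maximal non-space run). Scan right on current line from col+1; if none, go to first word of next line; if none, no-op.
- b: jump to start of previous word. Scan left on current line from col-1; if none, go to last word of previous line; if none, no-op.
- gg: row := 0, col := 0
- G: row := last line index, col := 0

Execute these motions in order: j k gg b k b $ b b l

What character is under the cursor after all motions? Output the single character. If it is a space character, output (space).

After 1 (j): row=1 col=0 char='b'
After 2 (k): row=0 col=0 char='s'
After 3 (gg): row=0 col=0 char='s'
After 4 (b): row=0 col=0 char='s'
After 5 (k): row=0 col=0 char='s'
After 6 (b): row=0 col=0 char='s'
After 7 ($): row=0 col=13 char='n'
After 8 (b): row=0 col=10 char='c'
After 9 (b): row=0 col=4 char='r'
After 10 (l): row=0 col=5 char='a'

Answer: a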